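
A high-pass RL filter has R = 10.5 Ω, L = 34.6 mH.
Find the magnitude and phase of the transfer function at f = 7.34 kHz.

Step 1 — Angular frequency: ω = 2π·7340 = 4.612e+04 rad/s.
Step 2 — Transfer function: H(jω) = jωL/(R + jωL).
Step 3 — Numerator jωL = j·1596; denominator R + jωL = 10.5 + j1596.
Step 4 — H = 1 + j0.00658.
Step 5 — Magnitude: |H| = 1 (-0.0 dB); phase: φ = 0.4°.

|H| = 1 (-0.0 dB), φ = 0.4°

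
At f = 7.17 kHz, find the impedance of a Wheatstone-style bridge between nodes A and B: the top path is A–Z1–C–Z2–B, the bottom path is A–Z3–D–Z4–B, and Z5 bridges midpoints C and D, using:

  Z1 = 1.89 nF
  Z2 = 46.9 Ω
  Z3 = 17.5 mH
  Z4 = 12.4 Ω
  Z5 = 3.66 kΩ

Step 1 — Angular frequency: ω = 2π·f = 2π·7170 = 4.505e+04 rad/s.
Step 2 — Component impedances:
  Z1: Z = 1/(jωC) = -j/(ω·C) = 0 - j1.174e+04 Ω
  Z2: Z = R = 46.9 Ω
  Z3: Z = jωL = j·4.505e+04·0.0175 = 0 + j788.4 Ω
  Z4: Z = R = 12.4 Ω
  Z5: Z = R = 3660 Ω
Step 3 — Bridge requires nodal analysis (the Z5 bridge couples midpoints C and D, so the two paths cannot be reduced to a simple series/parallel combination). Setting node B to ground and injecting 1 A at node A, the 3-node admittance system at A, C, D solves to V_A = Z_AB = 14.42 + j845.1 Ω = 845.2∠89.0° Ω.

Z = 14.42 + j845.1 Ω = 845.2∠89.0° Ω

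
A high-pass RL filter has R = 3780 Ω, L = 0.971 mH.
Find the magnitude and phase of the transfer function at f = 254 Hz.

Step 1 — Angular frequency: ω = 2π·254 = 1596 rad/s.
Step 2 — Transfer function: H(jω) = jωL/(R + jωL).
Step 3 — Numerator jωL = j·1.55; denominator R + jωL = 3780 + j1.55.
Step 4 — H = 1.681e-07 + j0.00041.
Step 5 — Magnitude: |H| = 0.00041 (-67.7 dB); phase: φ = 90.0°.

|H| = 0.00041 (-67.7 dB), φ = 90.0°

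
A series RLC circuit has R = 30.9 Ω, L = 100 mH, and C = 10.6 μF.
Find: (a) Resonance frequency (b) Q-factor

Step 1 — Resonance condition Im(Z)=0 gives ω₀ = 1/√(LC).
Step 2 — ω₀ = 1/√(0.1·1.06e-05) = 971.3 rad/s.
Step 3 — f₀ = ω₀/(2π) = 154.6 Hz.
Step 4 — Series Q: Q = ω₀L/R = 971.3·0.1/30.9 = 3.143.

(a) f₀ = 154.6 Hz  (b) Q = 3.143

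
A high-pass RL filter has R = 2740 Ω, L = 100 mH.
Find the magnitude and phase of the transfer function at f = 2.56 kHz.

Step 1 — Angular frequency: ω = 2π·2560 = 1.608e+04 rad/s.
Step 2 — Transfer function: H(jω) = jωL/(R + jωL).
Step 3 — Numerator jωL = j·1608; denominator R + jωL = 2740 + j1608.
Step 4 — H = 0.2563 + j0.4366.
Step 5 — Magnitude: |H| = 0.5063 (-5.9 dB); phase: φ = 59.6°.

|H| = 0.5063 (-5.9 dB), φ = 59.6°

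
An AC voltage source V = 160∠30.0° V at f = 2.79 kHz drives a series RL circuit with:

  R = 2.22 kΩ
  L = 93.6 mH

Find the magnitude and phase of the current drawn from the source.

Step 1 — Angular frequency: ω = 2π·f = 2π·2790 = 1.753e+04 rad/s.
Step 2 — Component impedances:
  R: Z = R = 2220 Ω
  L: Z = jωL = j·1.753e+04·0.0936 = 0 + j1641 Ω
Step 3 — Series combination: Z_total = R + L = 2220 + j1641 Ω = 2761∠36.5° Ω.
Step 4 — Source phasor: V = 160∠30.0° V = 138.6 + j80 V.
Step 5 — Ohm's law: I = V / Z_total = (138.6 + j80) / (2220 + j1641) = 0.05759 - j0.006529 A.
Step 6 — Convert to polar: |I| = 0.05796 A, ∠I = -6.5°.

I = 0.05796∠-6.5° A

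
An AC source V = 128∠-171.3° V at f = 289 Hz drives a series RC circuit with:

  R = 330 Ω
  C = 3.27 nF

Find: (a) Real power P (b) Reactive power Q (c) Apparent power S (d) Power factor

Step 1 — Angular frequency: ω = 2π·f = 2π·289 = 1816 rad/s.
Step 2 — Component impedances:
  R: Z = R = 330 Ω
  C: Z = 1/(jωC) = -j/(ω·C) = 0 - j1.684e+05 Ω
Step 3 — Series combination: Z_total = R + C = 330 - j1.684e+05 Ω = 1.684e+05∠-89.9° Ω.
Step 4 — Source phasor: V = 128∠-171.3° V = -126.5 - j19.36 V.
Step 5 — Current: I = V / Z = 0.0001135 - j0.0007515 A = 0.00076∠-81.4° A.
Step 6 — Complex power: S = V·I* = 0.0001906 - j0.09728 VA.
Step 7 — Real power: P = Re(S) = 0.0001906 W.
Step 8 — Reactive power: Q = Im(S) = -0.09728 VAR.
Step 9 — Apparent power: |S| = 0.09728 VA.
Step 10 — Power factor: PF = P/|S| = 0.001959 (leading).

(a) P = 0.0001906 W  (b) Q = -0.09728 VAR  (c) S = 0.09728 VA  (d) PF = 0.001959 (leading)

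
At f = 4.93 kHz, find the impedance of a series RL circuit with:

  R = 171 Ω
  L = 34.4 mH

Step 1 — Angular frequency: ω = 2π·f = 2π·4930 = 3.098e+04 rad/s.
Step 2 — Component impedances:
  R: Z = R = 171 Ω
  L: Z = jωL = j·3.098e+04·0.0344 = 0 + j1066 Ω
Step 3 — Series combination: Z_total = R + L = 171 + j1066 Ω = 1079∠80.9° Ω.

Z = 171 + j1066 Ω = 1079∠80.9° Ω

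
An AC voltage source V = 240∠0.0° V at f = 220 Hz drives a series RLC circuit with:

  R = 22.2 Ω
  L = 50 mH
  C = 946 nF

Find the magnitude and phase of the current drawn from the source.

Step 1 — Angular frequency: ω = 2π·f = 2π·220 = 1382 rad/s.
Step 2 — Component impedances:
  R: Z = R = 22.2 Ω
  L: Z = jωL = j·1382·0.05 = 0 + j69.12 Ω
  C: Z = 1/(jωC) = -j/(ω·C) = 0 - j764.7 Ω
Step 3 — Series combination: Z_total = R + L + C = 22.2 - j695.6 Ω = 696∠-88.2° Ω.
Step 4 — Source phasor: V = 240∠0.0° V = 240 V.
Step 5 — Ohm's law: I = V / Z_total = (240) / (22.2 - j695.6) = 0.011 + j0.3447 A.
Step 6 — Convert to polar: |I| = 0.3448 A, ∠I = 88.2°.

I = 0.3448∠88.2° A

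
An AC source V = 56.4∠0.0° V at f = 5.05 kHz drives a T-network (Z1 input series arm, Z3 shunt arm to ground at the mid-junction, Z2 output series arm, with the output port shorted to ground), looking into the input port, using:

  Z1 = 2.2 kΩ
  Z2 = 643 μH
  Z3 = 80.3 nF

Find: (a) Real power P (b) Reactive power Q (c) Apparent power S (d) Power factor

Step 1 — Angular frequency: ω = 2π·f = 2π·5050 = 3.173e+04 rad/s.
Step 2 — Component impedances:
  Z1: Z = R = 2200 Ω
  Z2: Z = jωL = j·3.173e+04·0.000643 = 0 + j20.4 Ω
  Z3: Z = 1/(jωC) = -j/(ω·C) = 0 - j392.5 Ω
Step 3 — With the output port shorted to ground, the output series arm Z2 runs from the junction to ground; the shunt arm Z3 also runs from the junction to ground. They appear in parallel: Z3 || Z2 = 0 + j21.52 Ω.
Step 4 — Series with input arm Z1: Z_in = Z1 + (Z3 || Z2) = 2200 + j21.52 Ω = 2200∠0.6° Ω.
Step 5 — Source phasor: V = 56.4∠0.0° V = 56.4 V.
Step 6 — Current: I = V / Z = 0.02563 - j0.0002508 A = 0.02564∠-0.6° A.
Step 7 — Complex power: S = V·I* = 1.446 + j0.01414 VA.
Step 8 — Real power: P = Re(S) = 1.446 W.
Step 9 — Reactive power: Q = Im(S) = 0.01414 VAR.
Step 10 — Apparent power: |S| = 1.446 VA.
Step 11 — Power factor: PF = P/|S| = 1 (lagging).

(a) P = 1.446 W  (b) Q = 0.01414 VAR  (c) S = 1.446 VA  (d) PF = 1 (lagging)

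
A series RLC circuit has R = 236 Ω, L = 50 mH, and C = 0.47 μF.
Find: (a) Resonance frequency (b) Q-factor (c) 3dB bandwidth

Step 1 — Resonance condition Im(Z)=0 gives ω₀ = 1/√(LC).
Step 2 — ω₀ = 1/√(0.05·4.7e-07) = 6523 rad/s.
Step 3 — f₀ = ω₀/(2π) = 1038 Hz.
Step 4 — Series Q: Q = ω₀L/R = 6523·0.05/236 = 1.382.
Step 5 — 3dB bandwidth: Δω = ω₀/Q = 4720 rad/s; BW = Δω/(2π) = 751.2 Hz.

(a) f₀ = 1038 Hz  (b) Q = 1.382  (c) BW = 751.2 Hz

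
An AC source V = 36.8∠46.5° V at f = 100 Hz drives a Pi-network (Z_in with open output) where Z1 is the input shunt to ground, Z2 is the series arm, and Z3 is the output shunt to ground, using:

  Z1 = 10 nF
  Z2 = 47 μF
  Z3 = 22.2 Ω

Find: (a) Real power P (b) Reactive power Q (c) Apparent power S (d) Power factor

Step 1 — Angular frequency: ω = 2π·f = 2π·100 = 628.3 rad/s.
Step 2 — Component impedances:
  Z1: Z = 1/(jωC) = -j/(ω·C) = 0 - j1.592e+05 Ω
  Z2: Z = 1/(jωC) = -j/(ω·C) = 0 - j33.86 Ω
  Z3: Z = R = 22.2 Ω
Step 3 — With open output, the series arm Z2 and the output shunt Z3 appear in series to ground: Z2 + Z3 = 22.2 - j33.86 Ω.
Step 4 — Parallel with input shunt Z1: Z_in = Z1 || (Z2 + Z3) = 22.19 - j33.86 Ω = 40.48∠-56.8° Ω.
Step 5 — Source phasor: V = 36.8∠46.5° V = 25.33 + j26.69 V.
Step 6 — Current: I = V / Z = -0.2085 + j0.8848 A = 0.909∠103.3° A.
Step 7 — Complex power: S = V·I* = 18.34 - j27.98 VA.
Step 8 — Real power: P = Re(S) = 18.34 W.
Step 9 — Reactive power: Q = Im(S) = -27.98 VAR.
Step 10 — Apparent power: |S| = 33.45 VA.
Step 11 — Power factor: PF = P/|S| = 0.5482 (leading).

(a) P = 18.34 W  (b) Q = -27.98 VAR  (c) S = 33.45 VA  (d) PF = 0.5482 (leading)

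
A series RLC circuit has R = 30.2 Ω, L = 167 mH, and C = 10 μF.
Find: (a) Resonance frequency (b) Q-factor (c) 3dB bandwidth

Step 1 — Resonance: ω₀ = 1/√(LC) = 1/√(0.167·1e-05) = 773.8 rad/s.
Step 2 — f₀ = ω₀/(2π) = 123.2 Hz.
Step 3 — Series Q: Q = ω₀L/R = 773.8·0.167/30.2 = 4.279.
Step 4 — Bandwidth: Δω = ω₀/Q = 180.8 rad/s; BW = Δω/(2π) = 28.78 Hz.

(a) f₀ = 123.2 Hz  (b) Q = 4.279  (c) BW = 28.78 Hz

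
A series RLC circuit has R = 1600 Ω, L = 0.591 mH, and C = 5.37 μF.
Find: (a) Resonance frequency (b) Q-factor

Step 1 — Resonance condition Im(Z)=0 gives ω₀ = 1/√(LC).
Step 2 — ω₀ = 1/√(0.000591·5.37e-06) = 1.775e+04 rad/s.
Step 3 — f₀ = ω₀/(2π) = 2825 Hz.
Step 4 — Series Q: Q = ω₀L/R = 1.775e+04·0.000591/1600 = 0.006557.

(a) f₀ = 2825 Hz  (b) Q = 0.006557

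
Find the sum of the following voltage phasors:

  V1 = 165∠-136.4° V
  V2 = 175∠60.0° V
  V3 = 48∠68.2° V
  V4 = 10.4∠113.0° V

Step 1 — Convert each phasor to rectangular form:
  V1 = 165·(cos(-136.4°) + j·sin(-136.4°)) = -119.5 - j113.8 V
  V2 = 175·(cos(60.0°) + j·sin(60.0°)) = 87.5 + j151.6 V
  V3 = 48·(cos(68.2°) + j·sin(68.2°)) = 17.83 + j44.57 V
  V4 = 10.4·(cos(113.0°) + j·sin(113.0°)) = -4.064 + j9.573 V
Step 2 — Sum components: V_total = -18.23 + j91.91 V.
Step 3 — Convert to polar: |V_total| = 93.7 V, ∠V_total = 101.2°.

V_total = 93.7∠101.2° V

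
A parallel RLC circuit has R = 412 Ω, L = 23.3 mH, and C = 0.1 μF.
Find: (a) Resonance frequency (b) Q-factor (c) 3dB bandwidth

Step 1 — Resonance: ω₀ = 1/√(LC) = 1/√(0.0233·1e-07) = 2.072e+04 rad/s.
Step 2 — f₀ = ω₀/(2π) = 3297 Hz.
Step 3 — Parallel Q: Q = R/(ω₀L) = 412/(2.072e+04·0.0233) = 0.8535.
Step 4 — Bandwidth: Δω = ω₀/Q = 2.427e+04 rad/s; BW = Δω/(2π) = 3863 Hz.

(a) f₀ = 3297 Hz  (b) Q = 0.8535  (c) BW = 3863 Hz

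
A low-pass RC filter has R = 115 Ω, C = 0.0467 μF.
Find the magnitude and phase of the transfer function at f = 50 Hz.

Step 1 — Angular frequency: ω = 2π·50 = 314.2 rad/s.
Step 2 — Transfer function: H(jω) = 1/(1 + jωRC).
Step 3 — Denominator: 1 + jωRC = 1 + j·314.2·115·4.67e-08 = 1 + j0.001687.
Step 4 — H = 1 - j0.001687.
Step 5 — Magnitude: |H| = 1 (-0.0 dB); phase: φ = -0.1°.

|H| = 1 (-0.0 dB), φ = -0.1°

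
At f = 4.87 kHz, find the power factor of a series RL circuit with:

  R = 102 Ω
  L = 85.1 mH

Step 1 — Angular frequency: ω = 2π·f = 2π·4870 = 3.06e+04 rad/s.
Step 2 — Component impedances:
  R: Z = R = 102 Ω
  L: Z = jωL = j·3.06e+04·0.0851 = 0 + j2604 Ω
Step 3 — Series combination: Z_total = R + L = 102 + j2604 Ω = 2606∠87.8° Ω.
Step 4 — Power factor: PF = cos(φ) = Re(Z)/|Z| = 102/2606 = 0.03914.
Step 5 — Type: Im(Z) = 2604 ⇒ lagging (phase φ = 87.8°).

PF = 0.03914 (lagging, φ = 87.8°)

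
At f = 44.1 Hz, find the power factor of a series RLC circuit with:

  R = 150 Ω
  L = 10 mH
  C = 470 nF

Step 1 — Angular frequency: ω = 2π·f = 2π·44.1 = 277.1 rad/s.
Step 2 — Component impedances:
  R: Z = R = 150 Ω
  L: Z = jωL = j·277.1·0.01 = 0 + j2.771 Ω
  C: Z = 1/(jωC) = -j/(ω·C) = 0 - j7679 Ω
Step 3 — Series combination: Z_total = R + L + C = 150 - j7676 Ω = 7677∠-88.9° Ω.
Step 4 — Power factor: PF = cos(φ) = Re(Z)/|Z| = 150/7677 = 0.01954.
Step 5 — Type: Im(Z) = -7676 ⇒ leading (phase φ = -88.9°).

PF = 0.01954 (leading, φ = -88.9°)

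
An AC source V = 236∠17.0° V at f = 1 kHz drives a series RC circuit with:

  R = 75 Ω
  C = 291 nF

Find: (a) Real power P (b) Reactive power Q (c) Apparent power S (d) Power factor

Step 1 — Angular frequency: ω = 2π·f = 2π·1000 = 6283 rad/s.
Step 2 — Component impedances:
  R: Z = R = 75 Ω
  C: Z = 1/(jωC) = -j/(ω·C) = 0 - j546.9 Ω
Step 3 — Series combination: Z_total = R + C = 75 - j546.9 Ω = 552∠-82.2° Ω.
Step 4 — Source phasor: V = 236∠17.0° V = 225.7 + j69 V.
Step 5 — Current: I = V / Z = -0.06829 + j0.422 A = 0.4275∠99.2° A.
Step 6 — Complex power: S = V·I* = 13.71 - j99.96 VA.
Step 7 — Real power: P = Re(S) = 13.71 W.
Step 8 — Reactive power: Q = Im(S) = -99.96 VAR.
Step 9 — Apparent power: |S| = 100.9 VA.
Step 10 — Power factor: PF = P/|S| = 0.1359 (leading).

(a) P = 13.71 W  (b) Q = -99.96 VAR  (c) S = 100.9 VA  (d) PF = 0.1359 (leading)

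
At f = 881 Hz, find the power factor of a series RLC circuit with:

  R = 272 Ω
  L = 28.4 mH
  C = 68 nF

Step 1 — Angular frequency: ω = 2π·f = 2π·881 = 5535 rad/s.
Step 2 — Component impedances:
  R: Z = R = 272 Ω
  L: Z = jωL = j·5535·0.0284 = 0 + j157.2 Ω
  C: Z = 1/(jωC) = -j/(ω·C) = 0 - j2657 Ω
Step 3 — Series combination: Z_total = R + L + C = 272 - j2499 Ω = 2514∠-83.8° Ω.
Step 4 — Power factor: PF = cos(φ) = Re(Z)/|Z| = 272/2514 = 0.1082.
Step 5 — Type: Im(Z) = -2499 ⇒ leading (phase φ = -83.8°).

PF = 0.1082 (leading, φ = -83.8°)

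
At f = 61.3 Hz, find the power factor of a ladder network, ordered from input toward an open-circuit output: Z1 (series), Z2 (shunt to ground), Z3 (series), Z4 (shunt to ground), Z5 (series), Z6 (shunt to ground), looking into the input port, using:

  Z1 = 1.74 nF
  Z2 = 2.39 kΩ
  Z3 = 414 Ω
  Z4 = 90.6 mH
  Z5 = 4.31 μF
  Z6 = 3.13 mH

Step 1 — Angular frequency: ω = 2π·f = 2π·61.3 = 385.2 rad/s.
Step 2 — Component impedances:
  Z1: Z = 1/(jωC) = -j/(ω·C) = 0 - j1.492e+06 Ω
  Z2: Z = R = 2390 Ω
  Z3: Z = R = 414 Ω
  Z4: Z = jωL = j·385.2·0.0906 = 0 + j34.9 Ω
  Z5: Z = 1/(jωC) = -j/(ω·C) = 0 - j602.4 Ω
  Z6: Z = jωL = j·385.2·0.00313 = 0 + j1.206 Ω
Step 3 — Ladder network (open output): work backward from the far end, alternating series and parallel combinations. Z_in = 353.2 - j1.492e+06 Ω = 1.492e+06∠-90.0° Ω.
Step 4 — Power factor: PF = cos(φ) = Re(Z)/|Z| = 353.2/1.492e+06 = 0.0002367.
Step 5 — Type: Im(Z) = -1.492e+06 ⇒ leading (phase φ = -90.0°).

PF = 0.0002367 (leading, φ = -90.0°)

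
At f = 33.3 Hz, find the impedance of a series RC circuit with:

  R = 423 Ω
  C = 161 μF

Step 1 — Angular frequency: ω = 2π·f = 2π·33.3 = 209.2 rad/s.
Step 2 — Component impedances:
  R: Z = R = 423 Ω
  C: Z = 1/(jωC) = -j/(ω·C) = 0 - j29.69 Ω
Step 3 — Series combination: Z_total = R + C = 423 - j29.69 Ω = 424∠-4.0° Ω.

Z = 423 - j29.69 Ω = 424∠-4.0° Ω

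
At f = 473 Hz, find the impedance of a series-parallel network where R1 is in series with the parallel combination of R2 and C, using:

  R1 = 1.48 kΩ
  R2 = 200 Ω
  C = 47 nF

Step 1 — Angular frequency: ω = 2π·f = 2π·473 = 2972 rad/s.
Step 2 — Component impedances:
  R1: Z = R = 1480 Ω
  R2: Z = R = 200 Ω
  C: Z = 1/(jωC) = -j/(ω·C) = 0 - j7159 Ω
Step 3 — Parallel branch: R2 || C = 1/(1/R2 + 1/C) = 199.8 - j5.583 Ω.
Step 4 — Series with R1: Z_total = R1 + (R2 || C) = 1680 - j5.583 Ω = 1680∠-0.2° Ω.

Z = 1680 - j5.583 Ω = 1680∠-0.2° Ω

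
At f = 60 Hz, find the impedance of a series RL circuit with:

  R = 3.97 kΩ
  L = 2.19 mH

Step 1 — Angular frequency: ω = 2π·f = 2π·60 = 377 rad/s.
Step 2 — Component impedances:
  R: Z = R = 3970 Ω
  L: Z = jωL = j·377·0.00219 = 0 + j0.8256 Ω
Step 3 — Series combination: Z_total = R + L = 3970 + j0.8256 Ω = 3970∠0.0° Ω.

Z = 3970 + j0.8256 Ω = 3970∠0.0° Ω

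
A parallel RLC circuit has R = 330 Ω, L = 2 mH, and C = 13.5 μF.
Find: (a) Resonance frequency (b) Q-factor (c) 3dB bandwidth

Step 1 — Resonance: ω₀ = 1/√(LC) = 1/√(0.002·1.35e-05) = 6086 rad/s.
Step 2 — f₀ = ω₀/(2π) = 968.6 Hz.
Step 3 — Parallel Q: Q = R/(ω₀L) = 330/(6086·0.002) = 27.11.
Step 4 — Bandwidth: Δω = ω₀/Q = 224.5 rad/s; BW = Δω/(2π) = 35.73 Hz.

(a) f₀ = 968.6 Hz  (b) Q = 27.11  (c) BW = 35.73 Hz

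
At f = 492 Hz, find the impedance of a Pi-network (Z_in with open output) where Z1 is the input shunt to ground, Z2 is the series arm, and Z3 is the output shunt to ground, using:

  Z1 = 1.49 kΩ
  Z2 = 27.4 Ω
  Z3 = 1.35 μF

Step 1 — Angular frequency: ω = 2π·f = 2π·492 = 3091 rad/s.
Step 2 — Component impedances:
  Z1: Z = R = 1490 Ω
  Z2: Z = R = 27.4 Ω
  Z3: Z = 1/(jωC) = -j/(ω·C) = 0 - j239.6 Ω
Step 3 — With open output, the series arm Z2 and the output shunt Z3 appear in series to ground: Z2 + Z3 = 27.4 - j239.6 Ω.
Step 4 — Parallel with input shunt Z1: Z_in = Z1 || (Z2 + Z3) = 62.5 - j225.4 Ω = 233.9∠-74.5° Ω.

Z = 62.5 - j225.4 Ω = 233.9∠-74.5° Ω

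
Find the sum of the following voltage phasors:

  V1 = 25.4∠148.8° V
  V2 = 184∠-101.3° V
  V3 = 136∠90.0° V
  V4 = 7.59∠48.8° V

Step 1 — Convert each phasor to rectangular form:
  V1 = 25.4·(cos(148.8°) + j·sin(148.8°)) = -21.73 + j13.16 V
  V2 = 184·(cos(-101.3°) + j·sin(-101.3°)) = -36.05 - j180.4 V
  V3 = 136·(cos(90.0°) + j·sin(90.0°)) = 0 + j136 V
  V4 = 7.59·(cos(48.8°) + j·sin(48.8°)) = 4.999 + j5.711 V
Step 2 — Sum components: V_total = -52.78 - j25.56 V.
Step 3 — Convert to polar: |V_total| = 58.65 V, ∠V_total = -154.2°.

V_total = 58.65∠-154.2° V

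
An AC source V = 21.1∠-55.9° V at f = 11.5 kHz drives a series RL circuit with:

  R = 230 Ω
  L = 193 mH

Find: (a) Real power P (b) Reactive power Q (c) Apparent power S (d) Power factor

Step 1 — Angular frequency: ω = 2π·f = 2π·1.15e+04 = 7.226e+04 rad/s.
Step 2 — Component impedances:
  R: Z = R = 230 Ω
  L: Z = jωL = j·7.226e+04·0.193 = 0 + j1.395e+04 Ω
Step 3 — Series combination: Z_total = R + L = 230 + j1.395e+04 Ω = 1.395e+04∠89.1° Ω.
Step 4 — Source phasor: V = 21.1∠-55.9° V = 11.83 - j17.47 V.
Step 5 — Current: I = V / Z = -0.001239 - j0.0008687 A = 0.001513∠-145.0° A.
Step 6 — Complex power: S = V·I* = 0.0005264 + j0.03192 VA.
Step 7 — Real power: P = Re(S) = 0.0005264 W.
Step 8 — Reactive power: Q = Im(S) = 0.03192 VAR.
Step 9 — Apparent power: |S| = 0.03192 VA.
Step 10 — Power factor: PF = P/|S| = 0.01649 (lagging).

(a) P = 0.0005264 W  (b) Q = 0.03192 VAR  (c) S = 0.03192 VA  (d) PF = 0.01649 (lagging)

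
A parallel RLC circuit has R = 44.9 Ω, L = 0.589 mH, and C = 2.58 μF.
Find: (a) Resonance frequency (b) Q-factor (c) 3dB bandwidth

Step 1 — Resonance: ω₀ = 1/√(LC) = 1/√(0.000589·2.58e-06) = 2.565e+04 rad/s.
Step 2 — f₀ = ω₀/(2π) = 4083 Hz.
Step 3 — Parallel Q: Q = R/(ω₀L) = 44.9/(2.565e+04·0.000589) = 2.972.
Step 4 — Bandwidth: Δω = ω₀/Q = 8632 rad/s; BW = Δω/(2π) = 1374 Hz.

(a) f₀ = 4083 Hz  (b) Q = 2.972  (c) BW = 1374 Hz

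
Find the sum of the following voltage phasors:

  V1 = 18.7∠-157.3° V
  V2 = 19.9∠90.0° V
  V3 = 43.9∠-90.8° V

Step 1 — Convert each phasor to rectangular form:
  V1 = 18.7·(cos(-157.3°) + j·sin(-157.3°)) = -17.25 - j7.216 V
  V2 = 19.9·(cos(90.0°) + j·sin(90.0°)) = 0 + j19.9 V
  V3 = 43.9·(cos(-90.8°) + j·sin(-90.8°)) = -0.6129 - j43.9 V
Step 2 — Sum components: V_total = -17.86 - j31.21 V.
Step 3 — Convert to polar: |V_total| = 35.96 V, ∠V_total = -119.8°.

V_total = 35.96∠-119.8° V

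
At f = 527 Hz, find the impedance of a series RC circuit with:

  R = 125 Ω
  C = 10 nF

Step 1 — Angular frequency: ω = 2π·f = 2π·527 = 3311 rad/s.
Step 2 — Component impedances:
  R: Z = R = 125 Ω
  C: Z = 1/(jωC) = -j/(ω·C) = 0 - j3.02e+04 Ω
Step 3 — Series combination: Z_total = R + C = 125 - j3.02e+04 Ω = 3.02e+04∠-89.8° Ω.

Z = 125 - j3.02e+04 Ω = 3.02e+04∠-89.8° Ω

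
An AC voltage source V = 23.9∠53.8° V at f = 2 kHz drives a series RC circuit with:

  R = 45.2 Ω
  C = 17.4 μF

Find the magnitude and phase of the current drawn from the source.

Step 1 — Angular frequency: ω = 2π·f = 2π·2000 = 1.257e+04 rad/s.
Step 2 — Component impedances:
  R: Z = R = 45.2 Ω
  C: Z = 1/(jωC) = -j/(ω·C) = 0 - j4.573 Ω
Step 3 — Series combination: Z_total = R + C = 45.2 - j4.573 Ω = 45.43∠-5.8° Ω.
Step 4 — Source phasor: V = 23.9∠53.8° V = 14.12 + j19.29 V.
Step 5 — Ohm's law: I = V / Z_total = (14.12 + j19.29) / (45.2 - j4.573) = 0.2664 + j0.4536 A.
Step 6 — Convert to polar: |I| = 0.5261 A, ∠I = 59.6°.

I = 0.5261∠59.6° A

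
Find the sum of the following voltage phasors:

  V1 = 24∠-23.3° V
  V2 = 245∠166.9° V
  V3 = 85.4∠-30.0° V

Step 1 — Convert each phasor to rectangular form:
  V1 = 24·(cos(-23.3°) + j·sin(-23.3°)) = 22.04 - j9.493 V
  V2 = 245·(cos(166.9°) + j·sin(166.9°)) = -238.6 + j55.53 V
  V3 = 85.4·(cos(-30.0°) + j·sin(-30.0°)) = 73.96 - j42.7 V
Step 2 — Sum components: V_total = -142.6 + j3.336 V.
Step 3 — Convert to polar: |V_total| = 142.7 V, ∠V_total = 178.7°.

V_total = 142.7∠178.7° V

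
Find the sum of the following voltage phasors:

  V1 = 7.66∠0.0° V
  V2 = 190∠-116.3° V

Step 1 — Convert each phasor to rectangular form:
  V1 = 7.66·(cos(0.0°) + j·sin(0.0°)) = 7.66 V
  V2 = 190·(cos(-116.3°) + j·sin(-116.3°)) = -84.18 - j170.3 V
Step 2 — Sum components: V_total = -76.52 - j170.3 V.
Step 3 — Convert to polar: |V_total| = 186.7 V, ∠V_total = -114.2°.

V_total = 186.7∠-114.2° V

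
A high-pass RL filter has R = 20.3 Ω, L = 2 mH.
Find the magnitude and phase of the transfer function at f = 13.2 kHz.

Step 1 — Angular frequency: ω = 2π·1.32e+04 = 8.294e+04 rad/s.
Step 2 — Transfer function: H(jω) = jωL/(R + jωL).
Step 3 — Numerator jωL = j·165.9; denominator R + jωL = 20.3 + j165.9.
Step 4 — H = 0.9852 + j0.1206.
Step 5 — Magnitude: |H| = 0.9926 (-0.1 dB); phase: φ = 7.0°.

|H| = 0.9926 (-0.1 dB), φ = 7.0°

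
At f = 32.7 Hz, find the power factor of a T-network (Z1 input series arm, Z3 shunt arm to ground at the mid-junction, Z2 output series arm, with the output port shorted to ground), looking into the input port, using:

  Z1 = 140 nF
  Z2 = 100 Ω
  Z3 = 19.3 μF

Step 1 — Angular frequency: ω = 2π·f = 2π·32.7 = 205.5 rad/s.
Step 2 — Component impedances:
  Z1: Z = 1/(jωC) = -j/(ω·C) = 0 - j3.477e+04 Ω
  Z2: Z = R = 100 Ω
  Z3: Z = 1/(jωC) = -j/(ω·C) = 0 - j252.2 Ω
Step 3 — With the output port shorted to ground, the output series arm Z2 runs from the junction to ground; the shunt arm Z3 also runs from the junction to ground. They appear in parallel: Z3 || Z2 = 86.41 - j34.27 Ω.
Step 4 — Series with input arm Z1: Z_in = Z1 + (Z3 || Z2) = 86.41 - j3.48e+04 Ω = 3.48e+04∠-89.9° Ω.
Step 5 — Power factor: PF = cos(φ) = Re(Z)/|Z| = 86.41/3.48e+04 = 0.002483.
Step 6 — Type: Im(Z) = -3.48e+04 ⇒ leading (phase φ = -89.9°).

PF = 0.002483 (leading, φ = -89.9°)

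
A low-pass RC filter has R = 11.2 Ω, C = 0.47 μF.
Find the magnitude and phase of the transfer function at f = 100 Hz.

Step 1 — Angular frequency: ω = 2π·100 = 628.3 rad/s.
Step 2 — Transfer function: H(jω) = 1/(1 + jωRC).
Step 3 — Denominator: 1 + jωRC = 1 + j·628.3·11.2·4.7e-07 = 1 + j0.003307.
Step 4 — H = 1 - j0.003307.
Step 5 — Magnitude: |H| = 1 (-0.0 dB); phase: φ = -0.2°.

|H| = 1 (-0.0 dB), φ = -0.2°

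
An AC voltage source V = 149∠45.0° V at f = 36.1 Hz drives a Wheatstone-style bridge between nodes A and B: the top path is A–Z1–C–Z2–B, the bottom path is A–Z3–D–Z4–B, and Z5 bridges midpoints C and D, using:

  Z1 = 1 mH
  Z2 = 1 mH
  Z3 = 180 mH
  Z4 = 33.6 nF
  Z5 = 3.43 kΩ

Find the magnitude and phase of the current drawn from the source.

Step 1 — Angular frequency: ω = 2π·f = 2π·36.1 = 226.8 rad/s.
Step 2 — Component impedances:
  Z1: Z = jωL = j·226.8·0.001 = 0 + j0.2268 Ω
  Z2: Z = jωL = j·226.8·0.001 = 0 + j0.2268 Ω
  Z3: Z = jωL = j·226.8·0.18 = 0 + j40.83 Ω
  Z4: Z = 1/(jωC) = -j/(ω·C) = 0 - j1.312e+05 Ω
  Z5: Z = R = 3430 Ω
Step 3 — Bridge requires nodal analysis (the Z5 bridge couples midpoints C and D, so the two paths cannot be reduced to a simple series/parallel combination). Setting node B to ground and injecting 1 A at node A, the 3-node admittance system at A, C, D solves to V_A = Z_AB = 1.502e-05 + j0.4536 Ω = 0.4536∠90.0° Ω.
Step 4 — Source phasor: V = 149∠45.0° V = 105.4 + j105.4 V.
Step 5 — Ohm's law: I = V / Z_total = (105.4 + j105.4) / (1.502e-05 + j0.4536) = 232.3 - j232.2 A.
Step 6 — Convert to polar: |I| = 328.4 A, ∠I = -45.0°.

I = 328.4∠-45.0° A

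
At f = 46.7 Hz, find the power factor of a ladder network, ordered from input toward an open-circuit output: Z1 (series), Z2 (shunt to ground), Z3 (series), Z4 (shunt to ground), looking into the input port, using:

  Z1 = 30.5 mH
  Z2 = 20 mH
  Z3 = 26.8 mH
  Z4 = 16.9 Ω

Step 1 — Angular frequency: ω = 2π·f = 2π·46.7 = 293.4 rad/s.
Step 2 — Component impedances:
  Z1: Z = jωL = j·293.4·0.0305 = 0 + j8.949 Ω
  Z2: Z = jωL = j·293.4·0.02 = 0 + j5.868 Ω
  Z3: Z = jωL = j·293.4·0.0268 = 0 + j7.864 Ω
  Z4: Z = R = 16.9 Ω
Step 3 — Ladder network (open output): work backward from the far end, alternating series and parallel combinations. Z_in = 1.227 + j13.82 Ω = 13.87∠84.9° Ω.
Step 4 — Power factor: PF = cos(φ) = Re(Z)/|Z| = 1.227/13.87 = 0.08846.
Step 5 — Type: Im(Z) = 13.82 ⇒ lagging (phase φ = 84.9°).

PF = 0.08846 (lagging, φ = 84.9°)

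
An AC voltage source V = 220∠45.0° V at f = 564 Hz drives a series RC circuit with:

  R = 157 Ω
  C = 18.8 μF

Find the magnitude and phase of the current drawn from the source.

Step 1 — Angular frequency: ω = 2π·f = 2π·564 = 3544 rad/s.
Step 2 — Component impedances:
  R: Z = R = 157 Ω
  C: Z = 1/(jωC) = -j/(ω·C) = 0 - j15.01 Ω
Step 3 — Series combination: Z_total = R + C = 157 - j15.01 Ω = 157.7∠-5.5° Ω.
Step 4 — Source phasor: V = 220∠45.0° V = 155.6 + j155.6 V.
Step 5 — Ohm's law: I = V / Z_total = (155.6 + j155.6) / (157 - j15.01) = 0.888 + j1.076 A.
Step 6 — Convert to polar: |I| = 1.395 A, ∠I = 50.5°.

I = 1.395∠50.5° A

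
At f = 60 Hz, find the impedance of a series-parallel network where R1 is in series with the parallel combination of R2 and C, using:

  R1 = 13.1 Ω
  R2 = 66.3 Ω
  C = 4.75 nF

Step 1 — Angular frequency: ω = 2π·f = 2π·60 = 377 rad/s.
Step 2 — Component impedances:
  R1: Z = R = 13.1 Ω
  R2: Z = R = 66.3 Ω
  C: Z = 1/(jωC) = -j/(ω·C) = 0 - j5.584e+05 Ω
Step 3 — Parallel branch: R2 || C = 1/(1/R2 + 1/C) = 66.3 - j0.007871 Ω.
Step 4 — Series with R1: Z_total = R1 + (R2 || C) = 79.4 - j0.007871 Ω = 79.4∠-0.0° Ω.

Z = 79.4 - j0.007871 Ω = 79.4∠-0.0° Ω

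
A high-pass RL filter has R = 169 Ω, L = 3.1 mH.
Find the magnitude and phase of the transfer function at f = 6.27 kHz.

Step 1 — Angular frequency: ω = 2π·6270 = 3.94e+04 rad/s.
Step 2 — Transfer function: H(jω) = jωL/(R + jωL).
Step 3 — Numerator jωL = j·122.1; denominator R + jωL = 169 + j122.1.
Step 4 — H = 0.3431 + j0.4747.
Step 5 — Magnitude: |H| = 0.5857 (-4.6 dB); phase: φ = 54.1°.

|H| = 0.5857 (-4.6 dB), φ = 54.1°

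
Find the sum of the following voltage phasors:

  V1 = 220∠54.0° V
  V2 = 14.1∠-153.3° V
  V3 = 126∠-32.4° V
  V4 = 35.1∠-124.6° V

Step 1 — Convert each phasor to rectangular form:
  V1 = 220·(cos(54.0°) + j·sin(54.0°)) = 129.3 + j178 V
  V2 = 14.1·(cos(-153.3°) + j·sin(-153.3°)) = -12.6 - j6.335 V
  V3 = 126·(cos(-32.4°) + j·sin(-32.4°)) = 106.4 - j67.51 V
  V4 = 35.1·(cos(-124.6°) + j·sin(-124.6°)) = -19.93 - j28.89 V
Step 2 — Sum components: V_total = 203.2 + j75.24 V.
Step 3 — Convert to polar: |V_total| = 216.7 V, ∠V_total = 20.3°.

V_total = 216.7∠20.3° V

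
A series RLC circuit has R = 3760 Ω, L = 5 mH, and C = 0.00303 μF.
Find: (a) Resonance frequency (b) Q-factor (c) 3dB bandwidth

Step 1 — Resonance condition Im(Z)=0 gives ω₀ = 1/√(LC).
Step 2 — ω₀ = 1/√(0.005·3.03e-09) = 2.569e+05 rad/s.
Step 3 — f₀ = ω₀/(2π) = 4.089e+04 Hz.
Step 4 — Series Q: Q = ω₀L/R = 2.569e+05·0.005/3760 = 0.3416.
Step 5 — 3dB bandwidth: Δω = ω₀/Q = 7.52e+05 rad/s; BW = Δω/(2π) = 1.197e+05 Hz.

(a) f₀ = 4.089e+04 Hz  (b) Q = 0.3416  (c) BW = 1.197e+05 Hz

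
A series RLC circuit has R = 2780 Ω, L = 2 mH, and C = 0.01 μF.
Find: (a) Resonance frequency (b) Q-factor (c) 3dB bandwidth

Step 1 — Resonance: ω₀ = 1/√(LC) = 1/√(0.002·1e-08) = 2.236e+05 rad/s.
Step 2 — f₀ = ω₀/(2π) = 3.559e+04 Hz.
Step 3 — Series Q: Q = ω₀L/R = 2.236e+05·0.002/2780 = 0.1609.
Step 4 — Bandwidth: Δω = ω₀/Q = 1.39e+06 rad/s; BW = Δω/(2π) = 2.212e+05 Hz.

(a) f₀ = 3.559e+04 Hz  (b) Q = 0.1609  (c) BW = 2.212e+05 Hz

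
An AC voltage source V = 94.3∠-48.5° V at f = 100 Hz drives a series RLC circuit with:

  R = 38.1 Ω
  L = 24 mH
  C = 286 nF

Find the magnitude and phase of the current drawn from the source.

Step 1 — Angular frequency: ω = 2π·f = 2π·100 = 628.3 rad/s.
Step 2 — Component impedances:
  R: Z = R = 38.1 Ω
  L: Z = jωL = j·628.3·0.024 = 0 + j15.08 Ω
  C: Z = 1/(jωC) = -j/(ω·C) = 0 - j5565 Ω
Step 3 — Series combination: Z_total = R + L + C = 38.1 - j5550 Ω = 5550∠-89.6° Ω.
Step 4 — Source phasor: V = 94.3∠-48.5° V = 62.49 - j70.63 V.
Step 5 — Ohm's law: I = V / Z_total = (62.49 - j70.63) / (38.1 - j5550) = 0.0128 + j0.01117 A.
Step 6 — Convert to polar: |I| = 0.01699 A, ∠I = 41.1°.

I = 0.01699∠41.1° A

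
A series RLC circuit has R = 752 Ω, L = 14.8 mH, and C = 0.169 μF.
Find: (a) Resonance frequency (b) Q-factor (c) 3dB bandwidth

Step 1 — Resonance condition Im(Z)=0 gives ω₀ = 1/√(LC).
Step 2 — ω₀ = 1/√(0.0148·1.69e-07) = 2e+04 rad/s.
Step 3 — f₀ = ω₀/(2π) = 3182 Hz.
Step 4 — Series Q: Q = ω₀L/R = 2e+04·0.0148/752 = 0.3935.
Step 5 — 3dB bandwidth: Δω = ω₀/Q = 5.081e+04 rad/s; BW = Δω/(2π) = 8087 Hz.

(a) f₀ = 3182 Hz  (b) Q = 0.3935  (c) BW = 8087 Hz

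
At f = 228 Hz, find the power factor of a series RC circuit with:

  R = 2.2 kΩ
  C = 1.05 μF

Step 1 — Angular frequency: ω = 2π·f = 2π·228 = 1433 rad/s.
Step 2 — Component impedances:
  R: Z = R = 2200 Ω
  C: Z = 1/(jωC) = -j/(ω·C) = 0 - j664.8 Ω
Step 3 — Series combination: Z_total = R + C = 2200 - j664.8 Ω = 2298∠-16.8° Ω.
Step 4 — Power factor: PF = cos(φ) = Re(Z)/|Z| = 2200/2298.3 = 0.9572.
Step 5 — Type: Im(Z) = -664.8 ⇒ leading (phase φ = -16.8°).

PF = 0.9572 (leading, φ = -16.8°)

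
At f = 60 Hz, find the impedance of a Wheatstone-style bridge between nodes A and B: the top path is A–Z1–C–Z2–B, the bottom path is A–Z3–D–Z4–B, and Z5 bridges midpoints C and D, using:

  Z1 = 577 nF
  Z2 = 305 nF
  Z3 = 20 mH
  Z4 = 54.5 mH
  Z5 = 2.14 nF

Step 1 — Angular frequency: ω = 2π·f = 2π·60 = 377 rad/s.
Step 2 — Component impedances:
  Z1: Z = 1/(jωC) = -j/(ω·C) = 0 - j4597 Ω
  Z2: Z = 1/(jωC) = -j/(ω·C) = 0 - j8697 Ω
  Z3: Z = jωL = j·377·0.02 = 0 + j7.54 Ω
  Z4: Z = jωL = j·377·0.0545 = 0 + j20.55 Ω
  Z5: Z = 1/(jωC) = -j/(ω·C) = 0 - j1.24e+06 Ω
Step 3 — Bridge requires nodal analysis (the Z5 bridge couples midpoints C and D, so the two paths cannot be reduced to a simple series/parallel combination). Setting node B to ground and injecting 1 A at node A, the 3-node admittance system at A, C, D solves to V_A = Z_AB = 0 + j28.15 Ω = 28.15∠90.0° Ω.

Z = 0 + j28.15 Ω = 28.15∠90.0° Ω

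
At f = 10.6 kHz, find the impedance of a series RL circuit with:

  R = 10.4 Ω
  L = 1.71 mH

Step 1 — Angular frequency: ω = 2π·f = 2π·1.06e+04 = 6.66e+04 rad/s.
Step 2 — Component impedances:
  R: Z = R = 10.4 Ω
  L: Z = jωL = j·6.66e+04·0.00171 = 0 + j113.9 Ω
Step 3 — Series combination: Z_total = R + L = 10.4 + j113.9 Ω = 114.4∠84.8° Ω.

Z = 10.4 + j113.9 Ω = 114.4∠84.8° Ω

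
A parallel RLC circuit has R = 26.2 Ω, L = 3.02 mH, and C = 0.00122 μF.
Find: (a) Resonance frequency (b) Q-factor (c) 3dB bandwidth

Step 1 — Resonance: ω₀ = 1/√(LC) = 1/√(0.00302·1.22e-09) = 5.21e+05 rad/s.
Step 2 — f₀ = ω₀/(2π) = 8.292e+04 Hz.
Step 3 — Parallel Q: Q = R/(ω₀L) = 26.2/(5.21e+05·0.00302) = 0.01665.
Step 4 — Bandwidth: Δω = ω₀/Q = 3.129e+07 rad/s; BW = Δω/(2π) = 4.979e+06 Hz.

(a) f₀ = 8.292e+04 Hz  (b) Q = 0.01665  (c) BW = 4.979e+06 Hz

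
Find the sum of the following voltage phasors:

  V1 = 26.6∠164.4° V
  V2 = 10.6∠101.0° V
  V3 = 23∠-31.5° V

Step 1 — Convert each phasor to rectangular form:
  V1 = 26.6·(cos(164.4°) + j·sin(164.4°)) = -25.62 + j7.153 V
  V2 = 10.6·(cos(101.0°) + j·sin(101.0°)) = -2.023 + j10.41 V
  V3 = 23·(cos(-31.5°) + j·sin(-31.5°)) = 19.61 - j12.02 V
Step 2 — Sum components: V_total = -8.032 + j5.541 V.
Step 3 — Convert to polar: |V_total| = 9.758 V, ∠V_total = 145.4°.

V_total = 9.758∠145.4° V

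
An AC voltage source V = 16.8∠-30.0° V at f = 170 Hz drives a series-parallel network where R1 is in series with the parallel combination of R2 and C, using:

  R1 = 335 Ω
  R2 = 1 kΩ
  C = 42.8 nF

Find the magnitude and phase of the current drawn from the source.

Step 1 — Angular frequency: ω = 2π·f = 2π·170 = 1068 rad/s.
Step 2 — Component impedances:
  R1: Z = R = 335 Ω
  R2: Z = R = 1000 Ω
  C: Z = 1/(jωC) = -j/(ω·C) = 0 - j2.187e+04 Ω
Step 3 — Parallel branch: R2 || C = 1/(1/R2 + 1/C) = 997.9 - j45.62 Ω.
Step 4 — Series with R1: Z_total = R1 + (R2 || C) = 1333 - j45.62 Ω = 1334∠-2.0° Ω.
Step 5 — Source phasor: V = 16.8∠-30.0° V = 14.55 - j8.4 V.
Step 6 — Ohm's law: I = V / Z_total = (14.55 - j8.4) / (1333 - j45.62) = 0.01112 - j0.005921 A.
Step 7 — Convert to polar: |I| = 0.0126 A, ∠I = -28.0°.

I = 0.0126∠-28.0° A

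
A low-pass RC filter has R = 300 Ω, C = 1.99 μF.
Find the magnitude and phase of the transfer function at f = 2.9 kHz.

Step 1 — Angular frequency: ω = 2π·2900 = 1.822e+04 rad/s.
Step 2 — Transfer function: H(jω) = 1/(1 + jωRC).
Step 3 — Denominator: 1 + jωRC = 1 + j·1.822e+04·300·1.99e-06 = 1 + j10.88.
Step 4 — H = 0.00838 - j0.09116.
Step 5 — Magnitude: |H| = 0.09154 (-20.8 dB); phase: φ = -84.7°.

|H| = 0.09154 (-20.8 dB), φ = -84.7°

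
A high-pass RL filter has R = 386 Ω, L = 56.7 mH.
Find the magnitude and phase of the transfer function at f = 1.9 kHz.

Step 1 — Angular frequency: ω = 2π·1900 = 1.194e+04 rad/s.
Step 2 — Transfer function: H(jω) = jωL/(R + jωL).
Step 3 — Numerator jωL = j·676.9; denominator R + jωL = 386 + j676.9.
Step 4 — H = 0.7546 + j0.4303.
Step 5 — Magnitude: |H| = 0.8687 (-1.2 dB); phase: φ = 29.7°.

|H| = 0.8687 (-1.2 dB), φ = 29.7°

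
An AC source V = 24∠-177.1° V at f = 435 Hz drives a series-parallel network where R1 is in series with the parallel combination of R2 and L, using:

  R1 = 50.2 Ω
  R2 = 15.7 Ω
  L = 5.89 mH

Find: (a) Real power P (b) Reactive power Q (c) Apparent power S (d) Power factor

Step 1 — Angular frequency: ω = 2π·f = 2π·435 = 2733 rad/s.
Step 2 — Component impedances:
  R1: Z = R = 50.2 Ω
  R2: Z = R = 15.7 Ω
  L: Z = jωL = j·2733·0.00589 = 0 + j16.1 Ω
Step 3 — Parallel branch: R2 || L = 1/(1/R2 + 1/L) = 8.047 + j7.848 Ω.
Step 4 — Series with R1: Z_total = R1 + (R2 || L) = 58.25 + j7.848 Ω = 58.77∠7.7° Ω.
Step 5 — Source phasor: V = 24∠-177.1° V = -23.97 - j1.214 V.
Step 6 — Current: I = V / Z = -0.4069 + j0.03398 A = 0.4084∠175.2° A.
Step 7 — Complex power: S = V·I* = 9.713 + j1.309 VA.
Step 8 — Real power: P = Re(S) = 9.713 W.
Step 9 — Reactive power: Q = Im(S) = 1.309 VAR.
Step 10 — Apparent power: |S| = 9.8 VA.
Step 11 — Power factor: PF = P/|S| = 0.991 (lagging).

(a) P = 9.713 W  (b) Q = 1.309 VAR  (c) S = 9.8 VA  (d) PF = 0.991 (lagging)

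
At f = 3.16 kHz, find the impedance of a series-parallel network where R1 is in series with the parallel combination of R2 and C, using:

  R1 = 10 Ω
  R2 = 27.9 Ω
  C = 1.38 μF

Step 1 — Angular frequency: ω = 2π·f = 2π·3160 = 1.985e+04 rad/s.
Step 2 — Component impedances:
  R1: Z = R = 10 Ω
  R2: Z = R = 27.9 Ω
  C: Z = 1/(jωC) = -j/(ω·C) = 0 - j36.5 Ω
Step 3 — Parallel branch: R2 || C = 1/(1/R2 + 1/C) = 17.61 - j13.46 Ω.
Step 4 — Series with R1: Z_total = R1 + (R2 || C) = 27.61 - j13.46 Ω = 30.72∠-26.0° Ω.

Z = 27.61 - j13.46 Ω = 30.72∠-26.0° Ω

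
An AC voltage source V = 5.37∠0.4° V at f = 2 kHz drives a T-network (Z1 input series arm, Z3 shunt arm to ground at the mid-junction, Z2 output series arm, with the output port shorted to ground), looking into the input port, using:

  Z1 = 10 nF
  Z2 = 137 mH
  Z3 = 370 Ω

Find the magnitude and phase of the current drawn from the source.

Step 1 — Angular frequency: ω = 2π·f = 2π·2000 = 1.257e+04 rad/s.
Step 2 — Component impedances:
  Z1: Z = 1/(jωC) = -j/(ω·C) = 0 - j7958 Ω
  Z2: Z = jωL = j·1.257e+04·0.137 = 0 + j1722 Ω
  Z3: Z = R = 370 Ω
Step 3 — With the output port shorted to ground, the output series arm Z2 runs from the junction to ground; the shunt arm Z3 also runs from the junction to ground. They appear in parallel: Z3 || Z2 = 353.7 + j76.01 Ω.
Step 4 — Series with input arm Z1: Z_in = Z1 + (Z3 || Z2) = 353.7 - j7882 Ω = 7890∠-87.4° Ω.
Step 5 — Source phasor: V = 5.37∠0.4° V = 5.37 + j0.03749 V.
Step 6 — Ohm's law: I = V / Z_total = (5.37 + j0.03749) / (353.7 - j7882) = 2.576e-05 + j0.0006801 A.
Step 7 — Convert to polar: |I| = 0.0006806 A, ∠I = 87.8°.

I = 0.0006806∠87.8° A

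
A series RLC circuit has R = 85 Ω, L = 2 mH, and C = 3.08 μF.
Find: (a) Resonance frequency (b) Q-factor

Step 1 — Resonance condition Im(Z)=0 gives ω₀ = 1/√(LC).
Step 2 — ω₀ = 1/√(0.002·3.08e-06) = 1.274e+04 rad/s.
Step 3 — f₀ = ω₀/(2π) = 2028 Hz.
Step 4 — Series Q: Q = ω₀L/R = 1.274e+04·0.002/85 = 0.2998.

(a) f₀ = 2028 Hz  (b) Q = 0.2998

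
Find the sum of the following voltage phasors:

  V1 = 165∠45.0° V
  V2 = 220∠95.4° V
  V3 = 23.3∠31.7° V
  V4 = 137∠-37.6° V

Step 1 — Convert each phasor to rectangular form:
  V1 = 165·(cos(45.0°) + j·sin(45.0°)) = 116.7 + j116.7 V
  V2 = 220·(cos(95.4°) + j·sin(95.4°)) = -20.7 + j219 V
  V3 = 23.3·(cos(31.7°) + j·sin(31.7°)) = 19.82 + j12.24 V
  V4 = 137·(cos(-37.6°) + j·sin(-37.6°)) = 108.5 - j83.59 V
Step 2 — Sum components: V_total = 224.3 + j264.3 V.
Step 3 — Convert to polar: |V_total| = 346.7 V, ∠V_total = 49.7°.

V_total = 346.7∠49.7° V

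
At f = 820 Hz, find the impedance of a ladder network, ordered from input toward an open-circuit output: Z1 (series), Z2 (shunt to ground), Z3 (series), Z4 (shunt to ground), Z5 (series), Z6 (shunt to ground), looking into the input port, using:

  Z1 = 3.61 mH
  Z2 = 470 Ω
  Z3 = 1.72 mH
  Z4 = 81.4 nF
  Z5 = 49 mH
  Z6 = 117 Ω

Step 1 — Angular frequency: ω = 2π·f = 2π·820 = 5152 rad/s.
Step 2 — Component impedances:
  Z1: Z = jωL = j·5152·0.00361 = 0 + j18.6 Ω
  Z2: Z = R = 470 Ω
  Z3: Z = jωL = j·5152·0.00172 = 0 + j8.862 Ω
  Z4: Z = 1/(jωC) = -j/(ω·C) = 0 - j2384 Ω
  Z5: Z = jωL = j·5152·0.049 = 0 + j252.5 Ω
  Z6: Z = R = 117 Ω
Step 3 — Ladder network (open output): work backward from the far end, alternating series and parallel combinations. Z_in = 173.9 + j154.7 Ω = 232.8∠41.7° Ω.

Z = 173.9 + j154.7 Ω = 232.8∠41.7° Ω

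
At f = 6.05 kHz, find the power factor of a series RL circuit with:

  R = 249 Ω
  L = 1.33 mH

Step 1 — Angular frequency: ω = 2π·f = 2π·6050 = 3.801e+04 rad/s.
Step 2 — Component impedances:
  R: Z = R = 249 Ω
  L: Z = jωL = j·3.801e+04·0.00133 = 0 + j50.56 Ω
Step 3 — Series combination: Z_total = R + L = 249 + j50.56 Ω = 254.1∠11.5° Ω.
Step 4 — Power factor: PF = cos(φ) = Re(Z)/|Z| = 249/254.08 = 0.98.
Step 5 — Type: Im(Z) = 50.56 ⇒ lagging (phase φ = 11.5°).

PF = 0.98 (lagging, φ = 11.5°)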